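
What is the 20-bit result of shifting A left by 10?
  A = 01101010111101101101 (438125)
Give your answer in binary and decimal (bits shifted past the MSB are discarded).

Shift left by 10: drop the top 10 bit(s), append 10 zero(s) on the right.
  01101010111101101101  ->  discard [0110101011], keep [1101101101], append 0000000000
= 11011011010000000000

Answer: 11011011010000000000 (898048)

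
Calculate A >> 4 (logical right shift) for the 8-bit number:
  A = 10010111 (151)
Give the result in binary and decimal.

Logical shift right by 4: drop the bottom 4 bit(s), prepend 4 zero(s) on the left.
  10010111  ->  keep [1001], discard [0111], prepend 0000
= 00001001

Answer: 00001001 (9)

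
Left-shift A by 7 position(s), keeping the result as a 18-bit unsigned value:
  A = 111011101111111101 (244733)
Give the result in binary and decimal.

Shift left by 7: drop the top 7 bit(s), append 7 zero(s) on the right.
  111011101111111101  ->  discard [1110111], keep [01111111101], append 0000000
= 011111111010000000

Answer: 011111111010000000 (130688)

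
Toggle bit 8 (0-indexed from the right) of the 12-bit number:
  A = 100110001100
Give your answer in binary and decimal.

Mask = 1 << 8 = 000100000000
Bit 8 of A is 1; XOR with the mask flips it to 0.
  100110001100
^ 000100000000
--------------
  100010001100

Answer: 100010001100 (2188)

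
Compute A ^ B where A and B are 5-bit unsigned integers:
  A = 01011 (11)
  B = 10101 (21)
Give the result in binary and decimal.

Apply ^ to each column (1 where bits differ):
  01011
^ 10101
-------
  11110

Answer: 11110 (30)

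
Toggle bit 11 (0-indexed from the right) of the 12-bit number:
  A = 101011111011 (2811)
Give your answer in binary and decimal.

Mask = 1 << 11 = 100000000000
Bit 11 of A is 1; XOR with the mask flips it to 0.
  101011111011
^ 100000000000
--------------
  001011111011

Answer: 001011111011 (763)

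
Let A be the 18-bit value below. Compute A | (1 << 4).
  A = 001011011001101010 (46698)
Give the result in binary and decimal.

Mask = 1 << 4 = 000000000000010000
Bit 4 of A is 0, so OR-ing with the mask flips it to 1.
  001011011001101010
| 000000000000010000
--------------------
  001011011001111010

Answer: 001011011001111010 (46714)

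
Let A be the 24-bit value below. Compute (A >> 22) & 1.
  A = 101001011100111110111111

Bit 22 is the 23rd from the right.
  101001011100111110111111
   ^
That bit is 0.

Answer: 0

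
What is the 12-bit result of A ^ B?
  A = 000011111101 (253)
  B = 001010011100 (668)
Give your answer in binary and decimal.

Apply ^ to each column (1 where bits differ):
  000011111101
^ 001010011100
--------------
  001001100001

Answer: 001001100001 (609)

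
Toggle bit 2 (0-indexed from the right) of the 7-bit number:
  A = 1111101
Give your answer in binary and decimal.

Mask = 1 << 2 = 0000100
Bit 2 of A is 1; XOR with the mask flips it to 0.
  1111101
^ 0000100
---------
  1111001

Answer: 1111001 (121)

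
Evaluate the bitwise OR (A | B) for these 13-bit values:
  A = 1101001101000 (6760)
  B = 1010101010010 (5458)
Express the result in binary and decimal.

Apply | to each column (1 where either bit is 1):
  1101001101000
| 1010101010010
---------------
  1111101111010

Answer: 1111101111010 (8058)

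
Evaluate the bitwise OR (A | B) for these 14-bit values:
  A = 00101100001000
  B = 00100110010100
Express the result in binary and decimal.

Apply | to each column (1 where either bit is 1):
  00101100001000
| 00100110010100
----------------
  00101110011100

Answer: 00101110011100 (2972)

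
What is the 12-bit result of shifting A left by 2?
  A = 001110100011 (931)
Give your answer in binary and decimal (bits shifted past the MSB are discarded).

Shift left by 2: drop the top 2 bit(s), append 2 zero(s) on the right.
  001110100011  ->  discard [00], keep [1110100011], append 00
= 111010001100

Answer: 111010001100 (3724)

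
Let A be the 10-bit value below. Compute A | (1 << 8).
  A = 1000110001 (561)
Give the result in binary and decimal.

Mask = 1 << 8 = 0100000000
Bit 8 of A is 0, so OR-ing with the mask flips it to 1.
  1000110001
| 0100000000
------------
  1100110001

Answer: 1100110001 (817)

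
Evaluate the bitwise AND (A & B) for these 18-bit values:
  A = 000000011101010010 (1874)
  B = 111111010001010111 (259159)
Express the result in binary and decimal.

Apply & to each column (1 only where both bits are 1):
  000000011101010010
& 111111010001010111
--------------------
  000000010001010010

Answer: 000000010001010010 (1106)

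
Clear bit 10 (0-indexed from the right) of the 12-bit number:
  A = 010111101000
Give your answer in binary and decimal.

Mask = ~(1 << 10) = 101111111111
Bit 10 of A is 1, so AND-ing with the mask clears it to 0.
  010111101000
& 101111111111
--------------
  000111101000

Answer: 000111101000 (488)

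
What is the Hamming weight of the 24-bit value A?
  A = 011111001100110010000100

011111001100110010000100
1-bits at positions (from bit 0 = LSB): 2, 7, 10, 11, 14, 15, 18, 19, 20, 21, 22
Count = 11

Answer: 11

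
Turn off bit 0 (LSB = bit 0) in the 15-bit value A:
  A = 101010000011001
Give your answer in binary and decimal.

Mask = ~(1 << 0) = 111111111111110
Bit 0 of A is 1, so AND-ing with the mask clears it to 0.
  101010000011001
& 111111111111110
-----------------
  101010000011000

Answer: 101010000011000 (21528)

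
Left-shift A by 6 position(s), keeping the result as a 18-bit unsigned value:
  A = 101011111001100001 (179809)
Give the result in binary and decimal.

Shift left by 6: drop the top 6 bit(s), append 6 zero(s) on the right.
  101011111001100001  ->  discard [101011], keep [111001100001], append 000000
= 111001100001000000

Answer: 111001100001000000 (235584)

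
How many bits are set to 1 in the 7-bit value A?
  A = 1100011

1100011
1-bits at positions (from bit 0 = LSB): 0, 1, 5, 6
Count = 4

Answer: 4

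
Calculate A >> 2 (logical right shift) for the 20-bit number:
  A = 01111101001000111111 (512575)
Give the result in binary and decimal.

Logical shift right by 2: drop the bottom 2 bit(s), prepend 2 zero(s) on the left.
  01111101001000111111  ->  keep [011111010010001111], discard [11], prepend 00
= 00011111010010001111

Answer: 00011111010010001111 (128143)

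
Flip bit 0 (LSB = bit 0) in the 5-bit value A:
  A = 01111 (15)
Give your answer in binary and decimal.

Mask = 1 << 0 = 00001
Bit 0 of A is 1; XOR with the mask flips it to 0.
  01111
^ 00001
-------
  01110

Answer: 01110 (14)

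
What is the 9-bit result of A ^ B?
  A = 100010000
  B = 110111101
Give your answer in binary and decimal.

Apply ^ to each column (1 where bits differ):
  100010000
^ 110111101
-----------
  010101101

Answer: 010101101 (173)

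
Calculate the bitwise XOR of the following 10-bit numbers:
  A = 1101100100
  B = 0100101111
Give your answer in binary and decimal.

Apply ^ to each column (1 where bits differ):
  1101100100
^ 0100101111
------------
  1001001011

Answer: 1001001011 (587)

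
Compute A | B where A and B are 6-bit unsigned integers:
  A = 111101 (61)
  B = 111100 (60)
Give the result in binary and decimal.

Apply | to each column (1 where either bit is 1):
  111101
| 111100
--------
  111101

Answer: 111101 (61)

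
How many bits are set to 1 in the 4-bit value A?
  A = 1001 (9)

1001
1-bits at positions (from bit 0 = LSB): 0, 3
Count = 2

Answer: 2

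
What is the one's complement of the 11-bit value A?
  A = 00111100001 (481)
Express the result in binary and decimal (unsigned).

Flip each bit (0->1, 1->0):
  00111100001
  11000011110

Answer: 11000011110 (1566)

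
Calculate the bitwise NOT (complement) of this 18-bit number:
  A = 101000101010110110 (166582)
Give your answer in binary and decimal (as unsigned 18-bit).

Flip each bit (0->1, 1->0):
  101000101010110110
  010111010101001001

Answer: 010111010101001001 (95561)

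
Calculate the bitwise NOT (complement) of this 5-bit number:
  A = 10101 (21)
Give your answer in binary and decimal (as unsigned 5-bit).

Flip each bit (0->1, 1->0):
  10101
  01010

Answer: 01010 (10)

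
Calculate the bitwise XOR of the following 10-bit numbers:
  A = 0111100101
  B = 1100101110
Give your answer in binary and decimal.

Apply ^ to each column (1 where bits differ):
  0111100101
^ 1100101110
------------
  1011001011

Answer: 1011001011 (715)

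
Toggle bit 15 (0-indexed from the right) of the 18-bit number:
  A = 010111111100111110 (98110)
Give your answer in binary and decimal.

Mask = 1 << 15 = 001000000000000000
Bit 15 of A is 0; XOR with the mask flips it to 1.
  010111111100111110
^ 001000000000000000
--------------------
  011111111100111110

Answer: 011111111100111110 (130878)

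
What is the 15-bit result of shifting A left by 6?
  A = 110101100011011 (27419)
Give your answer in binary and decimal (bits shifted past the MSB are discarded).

Shift left by 6: drop the top 6 bit(s), append 6 zero(s) on the right.
  110101100011011  ->  discard [110101], keep [100011011], append 000000
= 100011011000000

Answer: 100011011000000 (18112)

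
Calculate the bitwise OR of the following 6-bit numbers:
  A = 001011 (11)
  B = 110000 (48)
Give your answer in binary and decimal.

Apply | to each column (1 where either bit is 1):
  001011
| 110000
--------
  111011

Answer: 111011 (59)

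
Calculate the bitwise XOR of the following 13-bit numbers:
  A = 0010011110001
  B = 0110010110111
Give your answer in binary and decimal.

Apply ^ to each column (1 where bits differ):
  0010011110001
^ 0110010110111
---------------
  0100001000110

Answer: 0100001000110 (2118)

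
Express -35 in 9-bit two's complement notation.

1. Binary of +35:  000100011
2. Invert bits:     111011100
3. Add 1:           111011101

Answer: 111011101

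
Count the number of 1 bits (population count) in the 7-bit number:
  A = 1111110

1111110
1-bits at positions (from bit 0 = LSB): 1, 2, 3, 4, 5, 6
Count = 6

Answer: 6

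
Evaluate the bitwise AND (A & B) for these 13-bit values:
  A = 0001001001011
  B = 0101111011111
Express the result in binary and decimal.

Apply & to each column (1 only where both bits are 1):
  0001001001011
& 0101111011111
---------------
  0001001001011

Answer: 0001001001011 (587)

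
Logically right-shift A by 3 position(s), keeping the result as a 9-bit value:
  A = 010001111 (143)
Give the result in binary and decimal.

Logical shift right by 3: drop the bottom 3 bit(s), prepend 3 zero(s) on the left.
  010001111  ->  keep [010001], discard [111], prepend 000
= 000010001

Answer: 000010001 (17)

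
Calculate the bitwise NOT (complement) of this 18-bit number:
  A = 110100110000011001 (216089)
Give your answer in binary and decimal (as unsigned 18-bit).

Flip each bit (0->1, 1->0):
  110100110000011001
  001011001111100110

Answer: 001011001111100110 (46054)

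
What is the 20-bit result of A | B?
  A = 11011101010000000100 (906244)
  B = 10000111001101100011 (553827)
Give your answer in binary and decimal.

Apply | to each column (1 where either bit is 1):
  11011101010000000100
| 10000111001101100011
----------------------
  11011111011101100111

Answer: 11011111011101100111 (915303)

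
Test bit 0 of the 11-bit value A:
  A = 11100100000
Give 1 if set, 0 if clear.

Bit 0 is the 1st from the right.
  11100100000
            ^
That bit is 0.

Answer: 0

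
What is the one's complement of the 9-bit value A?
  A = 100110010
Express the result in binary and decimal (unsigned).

Flip each bit (0->1, 1->0):
  100110010
  011001101

Answer: 011001101 (205)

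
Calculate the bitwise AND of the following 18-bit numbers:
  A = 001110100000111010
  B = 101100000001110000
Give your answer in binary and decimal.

Apply & to each column (1 only where both bits are 1):
  001110100000111010
& 101100000001110000
--------------------
  001100000000110000

Answer: 001100000000110000 (49200)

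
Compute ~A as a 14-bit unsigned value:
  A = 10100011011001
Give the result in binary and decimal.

Flip each bit (0->1, 1->0):
  10100011011001
  01011100100110

Answer: 01011100100110 (5926)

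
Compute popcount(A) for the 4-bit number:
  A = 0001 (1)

0001
1-bits at positions (from bit 0 = LSB): 0
Count = 1

Answer: 1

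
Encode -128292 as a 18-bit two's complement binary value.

1. Binary of +128292:  011111010100100100
2. Invert bits:     100000101011011011
3. Add 1:           100000101011011100

Answer: 100000101011011100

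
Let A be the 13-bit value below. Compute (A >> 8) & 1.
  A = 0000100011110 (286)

Bit 8 is the 9th from the right.
  0000100011110
      ^
That bit is 1.

Answer: 1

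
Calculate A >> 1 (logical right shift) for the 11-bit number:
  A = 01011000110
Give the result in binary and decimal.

Logical shift right by 1: drop the bottom 1 bit(s), prepend 1 zero(s) on the left.
  01011000110  ->  keep [0101100011], discard [0], prepend 0
= 00101100011

Answer: 00101100011 (355)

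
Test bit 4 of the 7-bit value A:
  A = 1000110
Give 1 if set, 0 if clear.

Bit 4 is the 5th from the right.
  1000110
    ^
That bit is 0.

Answer: 0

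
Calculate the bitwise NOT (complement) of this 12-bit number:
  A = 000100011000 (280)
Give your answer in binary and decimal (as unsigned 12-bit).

Flip each bit (0->1, 1->0):
  000100011000
  111011100111

Answer: 111011100111 (3815)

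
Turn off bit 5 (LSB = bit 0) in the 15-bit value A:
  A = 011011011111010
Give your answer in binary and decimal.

Mask = ~(1 << 5) = 111111111011111
Bit 5 of A is 1, so AND-ing with the mask clears it to 0.
  011011011111010
& 111111111011111
-----------------
  011011011011010

Answer: 011011011011010 (14042)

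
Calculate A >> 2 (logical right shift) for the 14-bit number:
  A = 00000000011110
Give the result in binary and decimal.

Logical shift right by 2: drop the bottom 2 bit(s), prepend 2 zero(s) on the left.
  00000000011110  ->  keep [000000000111], discard [10], prepend 00
= 00000000000111

Answer: 00000000000111 (7)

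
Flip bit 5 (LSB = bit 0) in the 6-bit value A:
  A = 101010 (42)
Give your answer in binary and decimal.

Mask = 1 << 5 = 100000
Bit 5 of A is 1; XOR with the mask flips it to 0.
  101010
^ 100000
--------
  001010

Answer: 001010 (10)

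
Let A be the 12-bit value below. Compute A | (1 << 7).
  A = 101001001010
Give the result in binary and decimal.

Mask = 1 << 7 = 000010000000
Bit 7 of A is 0, so OR-ing with the mask flips it to 1.
  101001001010
| 000010000000
--------------
  101011001010

Answer: 101011001010 (2762)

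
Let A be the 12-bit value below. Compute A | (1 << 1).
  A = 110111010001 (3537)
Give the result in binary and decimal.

Mask = 1 << 1 = 000000000010
Bit 1 of A is 0, so OR-ing with the mask flips it to 1.
  110111010001
| 000000000010
--------------
  110111010011

Answer: 110111010011 (3539)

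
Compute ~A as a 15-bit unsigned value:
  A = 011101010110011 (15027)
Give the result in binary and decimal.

Flip each bit (0->1, 1->0):
  011101010110011
  100010101001100

Answer: 100010101001100 (17740)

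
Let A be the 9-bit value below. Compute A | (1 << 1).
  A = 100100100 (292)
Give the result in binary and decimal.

Mask = 1 << 1 = 000000010
Bit 1 of A is 0, so OR-ing with the mask flips it to 1.
  100100100
| 000000010
-----------
  100100110

Answer: 100100110 (294)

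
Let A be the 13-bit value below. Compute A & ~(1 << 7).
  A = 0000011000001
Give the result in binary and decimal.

Mask = ~(1 << 7) = 1111101111111
Bit 7 of A is 1, so AND-ing with the mask clears it to 0.
  0000011000001
& 1111101111111
---------------
  0000001000001

Answer: 0000001000001 (65)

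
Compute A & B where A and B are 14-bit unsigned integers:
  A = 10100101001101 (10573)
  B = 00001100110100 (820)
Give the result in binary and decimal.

Apply & to each column (1 only where both bits are 1):
  10100101001101
& 00001100110100
----------------
  00000100000100

Answer: 00000100000100 (260)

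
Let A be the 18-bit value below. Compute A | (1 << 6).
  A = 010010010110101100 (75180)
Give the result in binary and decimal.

Mask = 1 << 6 = 000000000001000000
Bit 6 of A is 0, so OR-ing with the mask flips it to 1.
  010010010110101100
| 000000000001000000
--------------------
  010010010111101100

Answer: 010010010111101100 (75244)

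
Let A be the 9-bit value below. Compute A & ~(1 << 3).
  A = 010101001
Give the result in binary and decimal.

Mask = ~(1 << 3) = 111110111
Bit 3 of A is 1, so AND-ing with the mask clears it to 0.
  010101001
& 111110111
-----------
  010100001

Answer: 010100001 (161)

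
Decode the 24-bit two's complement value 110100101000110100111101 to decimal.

MSB is 1, so the value is negative. Find the magnitude:
1. Invert bits:  001011010111001011000010
2. Add 1:        001011010111001011000011  = 2978499
3. Apply sign:   -2978499

Answer: -2978499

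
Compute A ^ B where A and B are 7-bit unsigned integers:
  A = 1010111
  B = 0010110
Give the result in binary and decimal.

Apply ^ to each column (1 where bits differ):
  1010111
^ 0010110
---------
  1000001

Answer: 1000001 (65)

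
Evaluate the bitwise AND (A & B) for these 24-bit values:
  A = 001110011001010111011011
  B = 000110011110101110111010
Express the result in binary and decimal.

Apply & to each column (1 only where both bits are 1):
  001110011001010111011011
& 000110011110101110111010
--------------------------
  000110011000000110011010

Answer: 000110011000000110011010 (1671578)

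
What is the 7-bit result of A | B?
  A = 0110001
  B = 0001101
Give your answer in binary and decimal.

Apply | to each column (1 where either bit is 1):
  0110001
| 0001101
---------
  0111101

Answer: 0111101 (61)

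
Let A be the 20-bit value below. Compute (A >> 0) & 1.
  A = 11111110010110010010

Bit 0 is the 1st from the right.
  11111110010110010010
                     ^
That bit is 0.

Answer: 0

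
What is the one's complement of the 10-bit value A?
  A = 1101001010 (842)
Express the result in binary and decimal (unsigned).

Flip each bit (0->1, 1->0):
  1101001010
  0010110101

Answer: 0010110101 (181)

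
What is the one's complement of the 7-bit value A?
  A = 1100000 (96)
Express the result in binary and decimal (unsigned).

Flip each bit (0->1, 1->0):
  1100000
  0011111

Answer: 0011111 (31)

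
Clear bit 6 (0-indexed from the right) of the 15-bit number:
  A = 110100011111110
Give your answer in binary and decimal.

Mask = ~(1 << 6) = 111111110111111
Bit 6 of A is 1, so AND-ing with the mask clears it to 0.
  110100011111110
& 111111110111111
-----------------
  110100010111110

Answer: 110100010111110 (26814)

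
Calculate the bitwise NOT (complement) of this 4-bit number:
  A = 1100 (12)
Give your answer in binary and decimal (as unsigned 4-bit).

Flip each bit (0->1, 1->0):
  1100
  0011

Answer: 0011 (3)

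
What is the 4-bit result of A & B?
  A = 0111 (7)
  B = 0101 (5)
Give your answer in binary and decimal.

Apply & to each column (1 only where both bits are 1):
  0111
& 0101
------
  0101

Answer: 0101 (5)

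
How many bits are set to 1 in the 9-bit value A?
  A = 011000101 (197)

011000101
1-bits at positions (from bit 0 = LSB): 0, 2, 6, 7
Count = 4

Answer: 4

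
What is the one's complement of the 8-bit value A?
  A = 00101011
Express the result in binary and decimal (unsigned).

Flip each bit (0->1, 1->0):
  00101011
  11010100

Answer: 11010100 (212)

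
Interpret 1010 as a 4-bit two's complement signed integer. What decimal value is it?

MSB is 1, so the value is negative. Find the magnitude:
1. Invert bits:  0101
2. Add 1:        0110  = 6
3. Apply sign:   -6

Answer: -6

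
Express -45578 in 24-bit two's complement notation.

1. Binary of +45578:  000000001011001000001010
2. Invert bits:     111111110100110111110101
3. Add 1:           111111110100110111110110

Answer: 111111110100110111110110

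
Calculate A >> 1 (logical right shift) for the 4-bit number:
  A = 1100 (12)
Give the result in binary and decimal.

Logical shift right by 1: drop the bottom 1 bit(s), prepend 1 zero(s) on the left.
  1100  ->  keep [110], discard [0], prepend 0
= 0110

Answer: 0110 (6)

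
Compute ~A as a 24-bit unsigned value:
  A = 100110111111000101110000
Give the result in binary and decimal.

Flip each bit (0->1, 1->0):
  100110111111000101110000
  011001000000111010001111

Answer: 011001000000111010001111 (6557327)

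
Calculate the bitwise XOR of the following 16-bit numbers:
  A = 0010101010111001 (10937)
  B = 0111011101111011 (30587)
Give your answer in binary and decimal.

Apply ^ to each column (1 where bits differ):
  0010101010111001
^ 0111011101111011
------------------
  0101110111000010

Answer: 0101110111000010 (24002)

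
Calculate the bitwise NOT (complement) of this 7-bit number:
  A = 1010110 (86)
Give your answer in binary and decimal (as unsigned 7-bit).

Flip each bit (0->1, 1->0):
  1010110
  0101001

Answer: 0101001 (41)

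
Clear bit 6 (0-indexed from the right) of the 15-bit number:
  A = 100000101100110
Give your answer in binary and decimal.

Mask = ~(1 << 6) = 111111110111111
Bit 6 of A is 1, so AND-ing with the mask clears it to 0.
  100000101100110
& 111111110111111
-----------------
  100000100100110

Answer: 100000100100110 (16678)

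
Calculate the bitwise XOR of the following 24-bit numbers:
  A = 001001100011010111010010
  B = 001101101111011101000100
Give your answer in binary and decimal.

Apply ^ to each column (1 where bits differ):
  001001100011010111010010
^ 001101101111011101000100
--------------------------
  000100001100001010010110

Answer: 000100001100001010010110 (1098390)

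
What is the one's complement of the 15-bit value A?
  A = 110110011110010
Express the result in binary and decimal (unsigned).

Flip each bit (0->1, 1->0):
  110110011110010
  001001100001101

Answer: 001001100001101 (4877)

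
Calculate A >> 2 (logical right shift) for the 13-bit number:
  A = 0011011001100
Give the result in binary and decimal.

Logical shift right by 2: drop the bottom 2 bit(s), prepend 2 zero(s) on the left.
  0011011001100  ->  keep [00110110011], discard [00], prepend 00
= 0000110110011

Answer: 0000110110011 (435)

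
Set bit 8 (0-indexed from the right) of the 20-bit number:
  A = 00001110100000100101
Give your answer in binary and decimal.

Mask = 1 << 8 = 00000000000100000000
Bit 8 of A is 0, so OR-ing with the mask flips it to 1.
  00001110100000100101
| 00000000000100000000
----------------------
  00001110100100100101

Answer: 00001110100100100101 (59685)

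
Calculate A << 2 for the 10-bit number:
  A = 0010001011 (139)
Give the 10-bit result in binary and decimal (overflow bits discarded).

Shift left by 2: drop the top 2 bit(s), append 2 zero(s) on the right.
  0010001011  ->  discard [00], keep [10001011], append 00
= 1000101100

Answer: 1000101100 (556)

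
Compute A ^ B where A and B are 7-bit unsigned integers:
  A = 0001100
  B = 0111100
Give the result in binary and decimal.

Apply ^ to each column (1 where bits differ):
  0001100
^ 0111100
---------
  0110000

Answer: 0110000 (48)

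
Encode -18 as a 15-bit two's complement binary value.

1. Binary of +18:  000000000010010
2. Invert bits:     111111111101101
3. Add 1:           111111111101110

Answer: 111111111101110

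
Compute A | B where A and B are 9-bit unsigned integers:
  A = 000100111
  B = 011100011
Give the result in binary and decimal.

Apply | to each column (1 where either bit is 1):
  000100111
| 011100011
-----------
  011100111

Answer: 011100111 (231)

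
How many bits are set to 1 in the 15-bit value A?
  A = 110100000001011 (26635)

110100000001011
1-bits at positions (from bit 0 = LSB): 0, 1, 3, 11, 13, 14
Count = 6

Answer: 6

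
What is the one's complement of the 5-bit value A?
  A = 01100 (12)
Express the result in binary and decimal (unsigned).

Flip each bit (0->1, 1->0):
  01100
  10011

Answer: 10011 (19)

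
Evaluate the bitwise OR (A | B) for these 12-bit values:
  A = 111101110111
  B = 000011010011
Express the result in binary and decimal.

Apply | to each column (1 where either bit is 1):
  111101110111
| 000011010011
--------------
  111111110111

Answer: 111111110111 (4087)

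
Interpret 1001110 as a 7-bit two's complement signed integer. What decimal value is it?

MSB is 1, so the value is negative. Find the magnitude:
1. Invert bits:  0110001
2. Add 1:        0110010  = 50
3. Apply sign:   -50

Answer: -50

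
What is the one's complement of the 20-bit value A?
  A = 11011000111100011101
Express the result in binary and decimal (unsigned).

Flip each bit (0->1, 1->0):
  11011000111100011101
  00100111000011100010

Answer: 00100111000011100010 (159970)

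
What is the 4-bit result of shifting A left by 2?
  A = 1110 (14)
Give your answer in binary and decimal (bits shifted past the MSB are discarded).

Shift left by 2: drop the top 2 bit(s), append 2 zero(s) on the right.
  1110  ->  discard [11], keep [10], append 00
= 1000

Answer: 1000 (8)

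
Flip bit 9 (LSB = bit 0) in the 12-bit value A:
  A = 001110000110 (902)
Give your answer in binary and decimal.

Mask = 1 << 9 = 001000000000
Bit 9 of A is 1; XOR with the mask flips it to 0.
  001110000110
^ 001000000000
--------------
  000110000110

Answer: 000110000110 (390)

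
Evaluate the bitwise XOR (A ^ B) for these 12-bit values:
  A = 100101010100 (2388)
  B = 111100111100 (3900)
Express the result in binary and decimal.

Apply ^ to each column (1 where bits differ):
  100101010100
^ 111100111100
--------------
  011001101000

Answer: 011001101000 (1640)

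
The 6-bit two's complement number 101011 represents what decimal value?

MSB is 1, so the value is negative. Find the magnitude:
1. Invert bits:  010100
2. Add 1:        010101  = 21
3. Apply sign:   -21

Answer: -21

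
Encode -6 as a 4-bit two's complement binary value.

1. Binary of +6:  0110
2. Invert bits:     1001
3. Add 1:           1010

Answer: 1010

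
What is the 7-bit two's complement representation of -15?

1. Binary of +15:  0001111
2. Invert bits:     1110000
3. Add 1:           1110001

Answer: 1110001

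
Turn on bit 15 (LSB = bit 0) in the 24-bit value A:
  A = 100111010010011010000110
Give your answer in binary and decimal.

Mask = 1 << 15 = 000000001000000000000000
Bit 15 of A is 0, so OR-ing with the mask flips it to 1.
  100111010010011010000110
| 000000001000000000000000
--------------------------
  100111011010011010000110

Answer: 100111011010011010000110 (10331782)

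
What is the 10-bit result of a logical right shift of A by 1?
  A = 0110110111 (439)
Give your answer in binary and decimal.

Logical shift right by 1: drop the bottom 1 bit(s), prepend 1 zero(s) on the left.
  0110110111  ->  keep [011011011], discard [1], prepend 0
= 0011011011

Answer: 0011011011 (219)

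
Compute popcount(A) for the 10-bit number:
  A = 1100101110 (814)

1100101110
1-bits at positions (from bit 0 = LSB): 1, 2, 3, 5, 8, 9
Count = 6

Answer: 6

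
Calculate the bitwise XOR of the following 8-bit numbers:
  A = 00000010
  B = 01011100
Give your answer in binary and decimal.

Apply ^ to each column (1 where bits differ):
  00000010
^ 01011100
----------
  01011110

Answer: 01011110 (94)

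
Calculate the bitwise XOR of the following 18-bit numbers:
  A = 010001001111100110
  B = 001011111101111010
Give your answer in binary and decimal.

Apply ^ to each column (1 where bits differ):
  010001001111100110
^ 001011111101111010
--------------------
  011010110010011100

Answer: 011010110010011100 (109724)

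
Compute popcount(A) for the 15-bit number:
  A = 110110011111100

110110011111100
1-bits at positions (from bit 0 = LSB): 2, 3, 4, 5, 6, 7, 10, 11, 13, 14
Count = 10

Answer: 10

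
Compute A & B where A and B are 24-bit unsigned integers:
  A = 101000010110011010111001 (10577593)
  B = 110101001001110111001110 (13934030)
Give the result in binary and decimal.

Apply & to each column (1 only where both bits are 1):
  101000010110011010111001
& 110101001001110111001110
--------------------------
  100000000000010010001000

Answer: 100000000000010010001000 (8389768)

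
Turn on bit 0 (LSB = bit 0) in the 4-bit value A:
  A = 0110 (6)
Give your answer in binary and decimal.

Mask = 1 << 0 = 0001
Bit 0 of A is 0, so OR-ing with the mask flips it to 1.
  0110
| 0001
------
  0111

Answer: 0111 (7)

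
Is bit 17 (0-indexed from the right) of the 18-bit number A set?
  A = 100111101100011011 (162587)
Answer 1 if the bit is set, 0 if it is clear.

Bit 17 is the 18th from the right.
  100111101100011011
  ^
That bit is 1.

Answer: 1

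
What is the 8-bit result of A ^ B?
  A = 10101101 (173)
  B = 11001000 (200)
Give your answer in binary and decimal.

Apply ^ to each column (1 where bits differ):
  10101101
^ 11001000
----------
  01100101

Answer: 01100101 (101)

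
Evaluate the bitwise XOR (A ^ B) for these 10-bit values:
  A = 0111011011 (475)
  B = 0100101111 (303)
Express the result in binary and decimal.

Apply ^ to each column (1 where bits differ):
  0111011011
^ 0100101111
------------
  0011110100

Answer: 0011110100 (244)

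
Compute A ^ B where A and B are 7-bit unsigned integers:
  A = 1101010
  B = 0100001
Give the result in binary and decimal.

Apply ^ to each column (1 where bits differ):
  1101010
^ 0100001
---------
  1001011

Answer: 1001011 (75)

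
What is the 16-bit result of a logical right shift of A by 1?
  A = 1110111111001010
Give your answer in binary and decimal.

Logical shift right by 1: drop the bottom 1 bit(s), prepend 1 zero(s) on the left.
  1110111111001010  ->  keep [111011111100101], discard [0], prepend 0
= 0111011111100101

Answer: 0111011111100101 (30693)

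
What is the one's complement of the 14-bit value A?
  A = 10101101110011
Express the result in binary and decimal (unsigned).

Flip each bit (0->1, 1->0):
  10101101110011
  01010010001100

Answer: 01010010001100 (5260)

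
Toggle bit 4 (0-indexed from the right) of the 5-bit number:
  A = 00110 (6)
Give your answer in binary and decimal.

Mask = 1 << 4 = 10000
Bit 4 of A is 0; XOR with the mask flips it to 1.
  00110
^ 10000
-------
  10110

Answer: 10110 (22)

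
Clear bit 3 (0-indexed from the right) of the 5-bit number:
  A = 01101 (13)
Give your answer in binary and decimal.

Mask = ~(1 << 3) = 10111
Bit 3 of A is 1, so AND-ing with the mask clears it to 0.
  01101
& 10111
-------
  00101

Answer: 00101 (5)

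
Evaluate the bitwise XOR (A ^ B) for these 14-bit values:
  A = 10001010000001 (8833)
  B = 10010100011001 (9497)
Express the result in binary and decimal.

Apply ^ to each column (1 where bits differ):
  10001010000001
^ 10010100011001
----------------
  00011110011000

Answer: 00011110011000 (1944)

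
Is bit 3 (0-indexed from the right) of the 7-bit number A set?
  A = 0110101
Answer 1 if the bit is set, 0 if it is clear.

Bit 3 is the 4th from the right.
  0110101
     ^
That bit is 0.

Answer: 0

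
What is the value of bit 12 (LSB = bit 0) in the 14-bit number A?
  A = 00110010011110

Bit 12 is the 13th from the right.
  00110010011110
   ^
That bit is 0.

Answer: 0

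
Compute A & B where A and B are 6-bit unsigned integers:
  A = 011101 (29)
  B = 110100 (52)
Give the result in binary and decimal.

Apply & to each column (1 only where both bits are 1):
  011101
& 110100
--------
  010100

Answer: 010100 (20)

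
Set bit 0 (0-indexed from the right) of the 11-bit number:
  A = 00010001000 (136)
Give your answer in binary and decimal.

Mask = 1 << 0 = 00000000001
Bit 0 of A is 0, so OR-ing with the mask flips it to 1.
  00010001000
| 00000000001
-------------
  00010001001

Answer: 00010001001 (137)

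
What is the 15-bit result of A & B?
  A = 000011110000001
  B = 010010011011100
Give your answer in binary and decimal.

Apply & to each column (1 only where both bits are 1):
  000011110000001
& 010010011011100
-----------------
  000010010000000

Answer: 000010010000000 (1152)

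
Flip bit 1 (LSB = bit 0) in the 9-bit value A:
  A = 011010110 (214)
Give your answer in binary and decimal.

Mask = 1 << 1 = 000000010
Bit 1 of A is 1; XOR with the mask flips it to 0.
  011010110
^ 000000010
-----------
  011010100

Answer: 011010100 (212)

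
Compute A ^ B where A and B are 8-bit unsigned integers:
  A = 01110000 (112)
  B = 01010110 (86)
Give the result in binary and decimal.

Apply ^ to each column (1 where bits differ):
  01110000
^ 01010110
----------
  00100110

Answer: 00100110 (38)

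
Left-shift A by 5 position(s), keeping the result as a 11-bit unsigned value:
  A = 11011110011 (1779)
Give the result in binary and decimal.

Shift left by 5: drop the top 5 bit(s), append 5 zero(s) on the right.
  11011110011  ->  discard [11011], keep [110011], append 00000
= 11001100000

Answer: 11001100000 (1632)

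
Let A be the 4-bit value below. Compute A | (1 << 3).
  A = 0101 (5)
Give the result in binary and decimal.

Mask = 1 << 3 = 1000
Bit 3 of A is 0, so OR-ing with the mask flips it to 1.
  0101
| 1000
------
  1101

Answer: 1101 (13)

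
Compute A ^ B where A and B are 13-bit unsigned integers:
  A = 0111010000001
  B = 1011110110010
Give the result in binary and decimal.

Apply ^ to each column (1 where bits differ):
  0111010000001
^ 1011110110010
---------------
  1100100110011

Answer: 1100100110011 (6451)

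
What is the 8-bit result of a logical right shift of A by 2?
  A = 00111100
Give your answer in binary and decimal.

Logical shift right by 2: drop the bottom 2 bit(s), prepend 2 zero(s) on the left.
  00111100  ->  keep [001111], discard [00], prepend 00
= 00001111

Answer: 00001111 (15)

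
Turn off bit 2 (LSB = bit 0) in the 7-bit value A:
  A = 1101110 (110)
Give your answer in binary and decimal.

Mask = ~(1 << 2) = 1111011
Bit 2 of A is 1, so AND-ing with the mask clears it to 0.
  1101110
& 1111011
---------
  1101010

Answer: 1101010 (106)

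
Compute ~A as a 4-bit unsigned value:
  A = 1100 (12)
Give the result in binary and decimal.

Flip each bit (0->1, 1->0):
  1100
  0011

Answer: 0011 (3)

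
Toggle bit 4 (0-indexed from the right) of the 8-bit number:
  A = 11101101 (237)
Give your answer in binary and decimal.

Mask = 1 << 4 = 00010000
Bit 4 of A is 0; XOR with the mask flips it to 1.
  11101101
^ 00010000
----------
  11111101

Answer: 11111101 (253)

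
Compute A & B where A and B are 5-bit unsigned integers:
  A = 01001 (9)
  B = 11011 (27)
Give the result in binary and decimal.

Apply & to each column (1 only where both bits are 1):
  01001
& 11011
-------
  01001

Answer: 01001 (9)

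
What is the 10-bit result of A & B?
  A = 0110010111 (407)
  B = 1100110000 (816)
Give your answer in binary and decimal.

Apply & to each column (1 only where both bits are 1):
  0110010111
& 1100110000
------------
  0100010000

Answer: 0100010000 (272)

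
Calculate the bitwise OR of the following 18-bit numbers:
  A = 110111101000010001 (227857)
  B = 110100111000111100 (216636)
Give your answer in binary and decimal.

Apply | to each column (1 where either bit is 1):
  110111101000010001
| 110100111000111100
--------------------
  110111111000111101

Answer: 110111111000111101 (228925)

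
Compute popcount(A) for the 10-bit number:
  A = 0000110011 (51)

0000110011
1-bits at positions (from bit 0 = LSB): 0, 1, 4, 5
Count = 4

Answer: 4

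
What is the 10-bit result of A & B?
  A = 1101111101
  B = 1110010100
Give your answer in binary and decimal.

Apply & to each column (1 only where both bits are 1):
  1101111101
& 1110010100
------------
  1100010100

Answer: 1100010100 (788)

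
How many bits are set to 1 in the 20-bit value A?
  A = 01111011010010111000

01111011010010111000
1-bits at positions (from bit 0 = LSB): 3, 4, 5, 7, 10, 12, 13, 15, 16, 17, 18
Count = 11

Answer: 11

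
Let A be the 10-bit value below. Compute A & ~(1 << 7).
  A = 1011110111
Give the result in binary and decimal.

Mask = ~(1 << 7) = 1101111111
Bit 7 of A is 1, so AND-ing with the mask clears it to 0.
  1011110111
& 1101111111
------------
  1001110111

Answer: 1001110111 (631)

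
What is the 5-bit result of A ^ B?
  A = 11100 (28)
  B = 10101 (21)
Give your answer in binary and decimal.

Apply ^ to each column (1 where bits differ):
  11100
^ 10101
-------
  01001

Answer: 01001 (9)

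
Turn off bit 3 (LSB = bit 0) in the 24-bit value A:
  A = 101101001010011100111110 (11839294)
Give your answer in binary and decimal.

Mask = ~(1 << 3) = 111111111111111111110111
Bit 3 of A is 1, so AND-ing with the mask clears it to 0.
  101101001010011100111110
& 111111111111111111110111
--------------------------
  101101001010011100110110

Answer: 101101001010011100110110 (11839286)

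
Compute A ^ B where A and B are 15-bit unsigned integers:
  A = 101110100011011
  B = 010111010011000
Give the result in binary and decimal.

Apply ^ to each column (1 where bits differ):
  101110100011011
^ 010111010011000
-----------------
  111001110000011

Answer: 111001110000011 (29571)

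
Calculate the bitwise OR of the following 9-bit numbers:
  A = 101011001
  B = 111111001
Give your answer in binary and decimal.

Apply | to each column (1 where either bit is 1):
  101011001
| 111111001
-----------
  111111001

Answer: 111111001 (505)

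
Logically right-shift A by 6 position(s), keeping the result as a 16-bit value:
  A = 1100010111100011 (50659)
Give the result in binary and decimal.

Logical shift right by 6: drop the bottom 6 bit(s), prepend 6 zero(s) on the left.
  1100010111100011  ->  keep [1100010111], discard [100011], prepend 000000
= 0000001100010111

Answer: 0000001100010111 (791)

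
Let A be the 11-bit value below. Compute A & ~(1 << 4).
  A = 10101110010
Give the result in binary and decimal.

Mask = ~(1 << 4) = 11111101111
Bit 4 of A is 1, so AND-ing with the mask clears it to 0.
  10101110010
& 11111101111
-------------
  10101100010

Answer: 10101100010 (1378)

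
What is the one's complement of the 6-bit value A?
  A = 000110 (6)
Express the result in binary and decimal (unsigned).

Flip each bit (0->1, 1->0):
  000110
  111001

Answer: 111001 (57)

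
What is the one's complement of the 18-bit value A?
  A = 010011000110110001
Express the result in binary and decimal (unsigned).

Flip each bit (0->1, 1->0):
  010011000110110001
  101100111001001110

Answer: 101100111001001110 (183886)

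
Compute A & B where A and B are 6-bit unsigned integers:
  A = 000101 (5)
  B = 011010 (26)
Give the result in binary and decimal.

Apply & to each column (1 only where both bits are 1):
  000101
& 011010
--------
  000000

Answer: 000000 (0)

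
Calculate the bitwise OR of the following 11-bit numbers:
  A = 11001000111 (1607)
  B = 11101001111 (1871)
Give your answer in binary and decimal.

Apply | to each column (1 where either bit is 1):
  11001000111
| 11101001111
-------------
  11101001111

Answer: 11101001111 (1871)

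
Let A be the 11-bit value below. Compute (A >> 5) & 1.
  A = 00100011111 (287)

Bit 5 is the 6th from the right.
  00100011111
       ^
That bit is 0.

Answer: 0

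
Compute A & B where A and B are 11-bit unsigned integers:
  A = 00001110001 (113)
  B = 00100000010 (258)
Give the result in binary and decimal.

Apply & to each column (1 only where both bits are 1):
  00001110001
& 00100000010
-------------
  00000000000

Answer: 00000000000 (0)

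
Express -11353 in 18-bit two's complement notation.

1. Binary of +11353:  000010110001011001
2. Invert bits:     111101001110100110
3. Add 1:           111101001110100111

Answer: 111101001110100111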